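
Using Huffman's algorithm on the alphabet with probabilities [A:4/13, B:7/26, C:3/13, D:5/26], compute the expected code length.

Huffman tree construction:
Combine smallest probabilities repeatedly
Resulting codes:
  A: 11 (length 2)
  B: 10 (length 2)
  C: 01 (length 2)
  D: 00 (length 2)
Average length = Σ p(s) × length(s) = 2.0000 bits


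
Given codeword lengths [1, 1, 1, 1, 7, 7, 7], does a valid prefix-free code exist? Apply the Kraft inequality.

Kraft inequality: Σ 2^(-l_i) ≤ 1 for prefix-free code
Calculating: 2^(-1) + 2^(-1) + 2^(-1) + 2^(-1) + 2^(-7) + 2^(-7) + 2^(-7)
= 0.5 + 0.5 + 0.5 + 0.5 + 0.0078125 + 0.0078125 + 0.0078125
= 2.0234
Since 2.0234 > 1, prefix-free code does not exist


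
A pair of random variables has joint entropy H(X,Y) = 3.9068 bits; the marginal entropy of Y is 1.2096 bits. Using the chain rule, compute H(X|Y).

Chain rule: H(X,Y) = H(X|Y) + H(Y)
H(X|Y) = H(X,Y) - H(Y) = 3.9068 - 1.2096 = 2.6972 bits


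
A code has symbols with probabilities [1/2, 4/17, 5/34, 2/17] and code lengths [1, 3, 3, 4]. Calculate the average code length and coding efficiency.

Average length L = Σ p_i × l_i = 2.1176 bits
Entropy H = 1.7611 bits
Efficiency η = H/L × 100% = 83.16%


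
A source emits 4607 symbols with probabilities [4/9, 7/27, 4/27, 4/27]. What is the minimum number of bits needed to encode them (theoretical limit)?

Entropy H = 1.8411 bits/symbol
Minimum bits = H × n = 1.8411 × 4607
= 8482.16 bits


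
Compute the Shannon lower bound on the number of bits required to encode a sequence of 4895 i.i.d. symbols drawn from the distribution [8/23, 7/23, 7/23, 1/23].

Entropy H = 1.7713 bits/symbol
Minimum bits = H × n = 1.7713 × 4895
= 8670.31 bits


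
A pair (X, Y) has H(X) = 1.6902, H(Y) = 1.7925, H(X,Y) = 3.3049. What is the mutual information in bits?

I(X;Y) = H(X) + H(Y) - H(X,Y)
I(X;Y) = 1.6902 + 1.7925 - 3.3049 = 0.1778 bits


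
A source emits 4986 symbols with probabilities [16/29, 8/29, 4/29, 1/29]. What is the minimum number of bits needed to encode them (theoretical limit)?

Entropy H = 1.5476 bits/symbol
Minimum bits = H × n = 1.5476 × 4986
= 7716.51 bits


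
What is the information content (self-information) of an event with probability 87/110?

Information content I(x) = -log₂(p(x))
I = -log₂(87/110) = -log₂(0.7909)
I = 0.3384 bits


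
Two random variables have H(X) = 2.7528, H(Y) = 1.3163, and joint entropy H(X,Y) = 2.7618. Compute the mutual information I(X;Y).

I(X;Y) = H(X) + H(Y) - H(X,Y)
I(X;Y) = 2.7528 + 1.3163 - 2.7618 = 1.3073 bits


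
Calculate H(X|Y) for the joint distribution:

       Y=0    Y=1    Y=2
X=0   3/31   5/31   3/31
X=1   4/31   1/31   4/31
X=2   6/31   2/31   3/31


H(X|Y) = Σ_y p(y) H(X|Y=y)
  p(Y=0) = 13/31, H(X|Y=0) = 1.5262
  p(Y=1) = 8/31, H(X|Y=1) = 1.2988
  p(Y=2) = 10/31, H(X|Y=2) = 1.5710
H(X|Y) = 0.4194×1.5262 + 0.2581×1.2988 + 0.3226×1.5710 = 1.4820 bits


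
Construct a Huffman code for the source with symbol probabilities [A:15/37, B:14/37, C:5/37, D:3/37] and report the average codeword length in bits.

Huffman tree construction:
Combine smallest probabilities repeatedly
Resulting codes:
  A: 0 (length 1)
  B: 11 (length 2)
  C: 101 (length 3)
  D: 100 (length 3)
Average length = Σ p(s) × length(s) = 1.8108 bits


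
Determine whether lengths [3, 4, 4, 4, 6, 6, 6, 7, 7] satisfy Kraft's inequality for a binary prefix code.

Kraft inequality: Σ 2^(-l_i) ≤ 1 for prefix-free code
Calculating: 2^(-3) + 2^(-4) + 2^(-4) + 2^(-4) + 2^(-6) + 2^(-6) + 2^(-6) + 2^(-7) + 2^(-7)
= 0.125 + 0.0625 + 0.0625 + 0.0625 + 0.015625 + 0.015625 + 0.015625 + 0.0078125 + 0.0078125
= 0.3750
Since 0.3750 ≤ 1, prefix-free code exists


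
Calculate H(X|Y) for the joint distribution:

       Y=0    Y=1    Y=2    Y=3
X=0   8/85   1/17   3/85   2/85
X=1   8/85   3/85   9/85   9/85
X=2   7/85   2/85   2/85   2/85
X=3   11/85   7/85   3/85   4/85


H(X|Y) = Σ_y p(y) H(X|Y=y)
  p(Y=0) = 2/5, H(X|Y=0) = 1.9785
  p(Y=1) = 1/5, H(X|Y=1) = 1.8512
  p(Y=2) = 1/5, H(X|Y=2) = 1.7322
  p(Y=3) = 1/5, H(X|Y=3) = 1.7034
H(X|Y) = 0.4000×1.9785 + 0.2000×1.8512 + 0.2000×1.7322 + 0.2000×1.7034 = 1.8488 bits


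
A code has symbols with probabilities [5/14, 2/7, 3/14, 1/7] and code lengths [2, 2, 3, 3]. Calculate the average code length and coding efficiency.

Average length L = Σ p_i × l_i = 2.3571 bits
Entropy H = 1.9242 bits
Efficiency η = H/L × 100% = 81.63%


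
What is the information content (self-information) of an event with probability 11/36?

Information content I(x) = -log₂(p(x))
I = -log₂(11/36) = -log₂(0.3056)
I = 1.7105 bits


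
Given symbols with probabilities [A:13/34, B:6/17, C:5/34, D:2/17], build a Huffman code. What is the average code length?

Huffman tree construction:
Combine smallest probabilities repeatedly
Resulting codes:
  A: 0 (length 1)
  B: 11 (length 2)
  C: 101 (length 3)
  D: 100 (length 3)
Average length = Σ p(s) × length(s) = 1.8824 bits


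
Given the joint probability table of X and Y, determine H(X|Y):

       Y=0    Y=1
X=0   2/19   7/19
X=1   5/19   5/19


H(X|Y) = Σ_y p(y) H(X|Y=y)
  p(Y=0) = 7/19, H(X|Y=0) = 0.8631
  p(Y=1) = 12/19, H(X|Y=1) = 0.9799
H(X|Y) = 0.3684×0.8631 + 0.6316×0.9799 = 0.9369 bits


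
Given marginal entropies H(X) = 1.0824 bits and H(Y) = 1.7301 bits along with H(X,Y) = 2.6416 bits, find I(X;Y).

I(X;Y) = H(X) + H(Y) - H(X,Y)
I(X;Y) = 1.0824 + 1.7301 - 2.6416 = 0.1709 bits


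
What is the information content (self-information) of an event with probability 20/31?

Information content I(x) = -log₂(p(x))
I = -log₂(20/31) = -log₂(0.6452)
I = 0.6323 bits


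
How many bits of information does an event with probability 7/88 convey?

Information content I(x) = -log₂(p(x))
I = -log₂(7/88) = -log₂(0.0795)
I = 3.6521 bits


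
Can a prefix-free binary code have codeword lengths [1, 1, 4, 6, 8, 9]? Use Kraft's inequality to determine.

Kraft inequality: Σ 2^(-l_i) ≤ 1 for prefix-free code
Calculating: 2^(-1) + 2^(-1) + 2^(-4) + 2^(-6) + 2^(-8) + 2^(-9)
= 0.5 + 0.5 + 0.0625 + 0.015625 + 0.00390625 + 0.001953125
= 1.0840
Since 1.0840 > 1, prefix-free code does not exist


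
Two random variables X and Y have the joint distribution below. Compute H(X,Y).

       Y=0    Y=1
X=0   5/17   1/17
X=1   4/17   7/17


H(X,Y) = -Σ p(x,y) log₂ p(x,y)
  p(0,0)=5/17: -0.2941 × log₂(0.2941) = 0.5193
  p(0,1)=1/17: -0.0588 × log₂(0.0588) = 0.2404
  p(1,0)=4/17: -0.2353 × log₂(0.2353) = 0.4912
  p(1,1)=7/17: -0.4118 × log₂(0.4118) = 0.5271
H(X,Y) = 1.7780 bits


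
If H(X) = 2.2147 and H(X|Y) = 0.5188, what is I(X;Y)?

I(X;Y) = H(X) - H(X|Y)
I(X;Y) = 2.2147 - 0.5188 = 1.6959 bits


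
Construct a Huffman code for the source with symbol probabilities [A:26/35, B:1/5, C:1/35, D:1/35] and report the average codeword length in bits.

Huffman tree construction:
Combine smallest probabilities repeatedly
Resulting codes:
  A: 1 (length 1)
  B: 01 (length 2)
  C: 000 (length 3)
  D: 001 (length 3)
Average length = Σ p(s) × length(s) = 1.3143 bits


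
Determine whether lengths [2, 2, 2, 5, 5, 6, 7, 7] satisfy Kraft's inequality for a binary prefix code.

Kraft inequality: Σ 2^(-l_i) ≤ 1 for prefix-free code
Calculating: 2^(-2) + 2^(-2) + 2^(-2) + 2^(-5) + 2^(-5) + 2^(-6) + 2^(-7) + 2^(-7)
= 0.25 + 0.25 + 0.25 + 0.03125 + 0.03125 + 0.015625 + 0.0078125 + 0.0078125
= 0.8438
Since 0.8438 ≤ 1, prefix-free code exists


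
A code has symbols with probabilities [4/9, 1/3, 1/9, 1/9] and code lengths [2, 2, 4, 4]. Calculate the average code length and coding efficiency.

Average length L = Σ p_i × l_i = 2.4444 bits
Entropy H = 1.7527 bits
Efficiency η = H/L × 100% = 71.70%


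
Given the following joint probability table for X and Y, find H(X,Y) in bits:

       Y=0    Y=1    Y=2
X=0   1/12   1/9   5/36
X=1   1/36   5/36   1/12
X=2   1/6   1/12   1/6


H(X,Y) = -Σ p(x,y) log₂ p(x,y)
  p(0,0)=1/12: -0.0833 × log₂(0.0833) = 0.2987
  p(0,1)=1/9: -0.1111 × log₂(0.1111) = 0.3522
  p(0,2)=5/36: -0.1389 × log₂(0.1389) = 0.3956
  p(1,0)=1/36: -0.0278 × log₂(0.0278) = 0.1436
  p(1,1)=5/36: -0.1389 × log₂(0.1389) = 0.3956
  p(1,2)=1/12: -0.0833 × log₂(0.0833) = 0.2987
  p(2,0)=1/6: -0.1667 × log₂(0.1667) = 0.4308
  p(2,1)=1/12: -0.0833 × log₂(0.0833) = 0.2987
  p(2,2)=1/6: -0.1667 × log₂(0.1667) = 0.4308
H(X,Y) = 3.0448 bits


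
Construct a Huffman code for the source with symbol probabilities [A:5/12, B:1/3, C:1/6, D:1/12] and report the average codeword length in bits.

Huffman tree construction:
Combine smallest probabilities repeatedly
Resulting codes:
  A: 0 (length 1)
  B: 11 (length 2)
  C: 101 (length 3)
  D: 100 (length 3)
Average length = Σ p(s) × length(s) = 1.8333 bits


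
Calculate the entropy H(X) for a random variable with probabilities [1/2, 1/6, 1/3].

H(X) = -Σ p(x) log₂ p(x)
  -1/2 × log₂(1/2) = 0.5000
  -1/6 × log₂(1/6) = 0.4308
  -1/3 × log₂(1/3) = 0.5283
H(X) = 1.4591 bits


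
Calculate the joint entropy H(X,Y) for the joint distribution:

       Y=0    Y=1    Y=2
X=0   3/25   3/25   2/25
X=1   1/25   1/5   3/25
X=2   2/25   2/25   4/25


H(X,Y) = -Σ p(x,y) log₂ p(x,y)
  p(0,0)=3/25: -0.1200 × log₂(0.1200) = 0.3671
  p(0,1)=3/25: -0.1200 × log₂(0.1200) = 0.3671
  p(0,2)=2/25: -0.0800 × log₂(0.0800) = 0.2915
  p(1,0)=1/25: -0.0400 × log₂(0.0400) = 0.1858
  p(1,1)=1/5: -0.2000 × log₂(0.2000) = 0.4644
  p(1,2)=3/25: -0.1200 × log₂(0.1200) = 0.3671
  p(2,0)=2/25: -0.0800 × log₂(0.0800) = 0.2915
  p(2,1)=2/25: -0.0800 × log₂(0.0800) = 0.2915
  p(2,2)=4/25: -0.1600 × log₂(0.1600) = 0.4230
H(X,Y) = 3.0489 bits


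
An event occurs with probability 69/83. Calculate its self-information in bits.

Information content I(x) = -log₂(p(x))
I = -log₂(69/83) = -log₂(0.8313)
I = 0.2665 bits


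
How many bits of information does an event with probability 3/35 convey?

Information content I(x) = -log₂(p(x))
I = -log₂(3/35) = -log₂(0.0857)
I = 3.5443 bits


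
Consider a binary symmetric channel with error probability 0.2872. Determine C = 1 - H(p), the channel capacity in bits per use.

For BSC with error probability p:
C = 1 - H(p) where H(p) is binary entropy
H(0.2872) = -0.2872 × log₂(0.2872) - 0.7128 × log₂(0.7128)
H(p) = 0.8651
C = 1 - 0.8651 = 0.1349 bits/use


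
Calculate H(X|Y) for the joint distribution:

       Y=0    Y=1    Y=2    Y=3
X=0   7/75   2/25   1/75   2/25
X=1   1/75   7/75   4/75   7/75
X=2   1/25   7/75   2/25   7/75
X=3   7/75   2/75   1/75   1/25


H(X|Y) = Σ_y p(y) H(X|Y=y)
  p(Y=0) = 6/25, H(X|Y=0) = 1.7223
  p(Y=1) = 22/75, H(X|Y=1) = 1.8770
  p(Y=2) = 4/25, H(X|Y=2) = 1.6258
  p(Y=3) = 23/75, H(X|Y=3) = 1.9337
H(X|Y) = 0.2400×1.7223 + 0.2933×1.8770 + 0.1600×1.6258 + 0.3067×1.9337 = 1.8171 bits


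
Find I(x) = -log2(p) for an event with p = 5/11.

Information content I(x) = -log₂(p(x))
I = -log₂(5/11) = -log₂(0.4545)
I = 1.1375 bits


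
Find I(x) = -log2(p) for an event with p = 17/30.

Information content I(x) = -log₂(p(x))
I = -log₂(17/30) = -log₂(0.5667)
I = 0.8194 bits


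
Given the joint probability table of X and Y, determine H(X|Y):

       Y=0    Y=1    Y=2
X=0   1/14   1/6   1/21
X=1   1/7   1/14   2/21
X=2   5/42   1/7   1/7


H(X|Y) = Σ_y p(y) H(X|Y=y)
  p(Y=0) = 1/3, H(X|Y=0) = 1.5306
  p(Y=1) = 8/21, H(X|Y=1) = 1.5052
  p(Y=2) = 2/7, H(X|Y=2) = 1.4591
H(X|Y) = 0.3333×1.5306 + 0.3810×1.5052 + 0.2857×1.4591 = 1.5005 bits


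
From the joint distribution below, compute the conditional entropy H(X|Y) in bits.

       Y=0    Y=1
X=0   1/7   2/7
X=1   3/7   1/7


H(X|Y) = Σ_y p(y) H(X|Y=y)
  p(Y=0) = 4/7, H(X|Y=0) = 0.8113
  p(Y=1) = 3/7, H(X|Y=1) = 0.9183
H(X|Y) = 0.5714×0.8113 + 0.4286×0.9183 = 0.8571 bits


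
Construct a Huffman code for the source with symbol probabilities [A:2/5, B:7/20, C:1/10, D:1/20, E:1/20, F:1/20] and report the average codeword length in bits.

Huffman tree construction:
Combine smallest probabilities repeatedly
Resulting codes:
  A: 0 (length 1)
  B: 11 (length 2)
  C: 1011 (length 4)
  D: 1000 (length 4)
  E: 1001 (length 4)
  F: 1010 (length 4)
Average length = Σ p(s) × length(s) = 2.1000 bits


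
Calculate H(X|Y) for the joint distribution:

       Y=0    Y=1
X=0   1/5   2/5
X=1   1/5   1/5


H(X|Y) = Σ_y p(y) H(X|Y=y)
  p(Y=0) = 2/5, H(X|Y=0) = 1.0000
  p(Y=1) = 3/5, H(X|Y=1) = 0.9183
H(X|Y) = 0.4000×1.0000 + 0.6000×0.9183 = 0.9510 bits


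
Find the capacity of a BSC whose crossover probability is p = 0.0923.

For BSC with error probability p:
C = 1 - H(p) where H(p) is binary entropy
H(0.0923) = -0.0923 × log₂(0.0923) - 0.9077 × log₂(0.9077)
H(p) = 0.4441
C = 1 - 0.4441 = 0.5559 bits/use


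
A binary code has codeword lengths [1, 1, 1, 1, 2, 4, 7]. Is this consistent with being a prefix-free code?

Kraft inequality: Σ 2^(-l_i) ≤ 1 for prefix-free code
Calculating: 2^(-1) + 2^(-1) + 2^(-1) + 2^(-1) + 2^(-2) + 2^(-4) + 2^(-7)
= 0.5 + 0.5 + 0.5 + 0.5 + 0.25 + 0.0625 + 0.0078125
= 2.3203
Since 2.3203 > 1, prefix-free code does not exist


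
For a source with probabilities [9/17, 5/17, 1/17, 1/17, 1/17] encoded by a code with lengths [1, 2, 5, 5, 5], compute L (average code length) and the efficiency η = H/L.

Average length L = Σ p_i × l_i = 2.0000 bits
Entropy H = 1.7263 bits
Efficiency η = H/L × 100% = 86.32%


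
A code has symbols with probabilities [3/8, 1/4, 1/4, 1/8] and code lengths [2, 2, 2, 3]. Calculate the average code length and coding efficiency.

Average length L = Σ p_i × l_i = 2.1250 bits
Entropy H = 1.9056 bits
Efficiency η = H/L × 100% = 89.68%


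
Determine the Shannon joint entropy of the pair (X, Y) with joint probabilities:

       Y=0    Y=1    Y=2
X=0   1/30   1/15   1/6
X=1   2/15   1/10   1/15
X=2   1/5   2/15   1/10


H(X,Y) = -Σ p(x,y) log₂ p(x,y)
  p(0,0)=1/30: -0.0333 × log₂(0.0333) = 0.1636
  p(0,1)=1/15: -0.0667 × log₂(0.0667) = 0.2605
  p(0,2)=1/6: -0.1667 × log₂(0.1667) = 0.4308
  p(1,0)=2/15: -0.1333 × log₂(0.1333) = 0.3876
  p(1,1)=1/10: -0.1000 × log₂(0.1000) = 0.3322
  p(1,2)=1/15: -0.0667 × log₂(0.0667) = 0.2605
  p(2,0)=1/5: -0.2000 × log₂(0.2000) = 0.4644
  p(2,1)=2/15: -0.1333 × log₂(0.1333) = 0.3876
  p(2,2)=1/10: -0.1000 × log₂(0.1000) = 0.3322
H(X,Y) = 3.0193 bits


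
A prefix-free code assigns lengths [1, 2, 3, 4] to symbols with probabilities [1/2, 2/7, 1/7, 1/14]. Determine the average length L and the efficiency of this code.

Average length L = Σ p_i × l_i = 1.7857 bits
Entropy H = 1.6894 bits
Efficiency η = H/L × 100% = 94.61%


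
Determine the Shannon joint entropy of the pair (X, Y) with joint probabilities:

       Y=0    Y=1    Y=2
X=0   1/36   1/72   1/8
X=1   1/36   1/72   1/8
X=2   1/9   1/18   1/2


H(X,Y) = -Σ p(x,y) log₂ p(x,y)
  p(0,0)=1/36: -0.0278 × log₂(0.0278) = 0.1436
  p(0,1)=1/72: -0.0139 × log₂(0.0139) = 0.0857
  p(0,2)=1/8: -0.1250 × log₂(0.1250) = 0.3750
  p(1,0)=1/36: -0.0278 × log₂(0.0278) = 0.1436
  p(1,1)=1/72: -0.0139 × log₂(0.0139) = 0.0857
  p(1,2)=1/8: -0.1250 × log₂(0.1250) = 0.3750
  p(2,0)=1/9: -0.1111 × log₂(0.1111) = 0.3522
  p(2,1)=1/18: -0.0556 × log₂(0.0556) = 0.2317
  p(2,2)=1/2: -0.5000 × log₂(0.5000) = 0.5000
H(X,Y) = 2.2925 bits


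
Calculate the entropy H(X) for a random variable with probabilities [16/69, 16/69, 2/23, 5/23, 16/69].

H(X) = -Σ p(x) log₂ p(x)
  -16/69 × log₂(16/69) = 0.4889
  -16/69 × log₂(16/69) = 0.4889
  -2/23 × log₂(2/23) = 0.3064
  -5/23 × log₂(5/23) = 0.4786
  -16/69 × log₂(16/69) = 0.4889
H(X) = 2.2518 bits


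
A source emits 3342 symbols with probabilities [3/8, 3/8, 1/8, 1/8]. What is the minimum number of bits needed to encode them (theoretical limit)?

Entropy H = 1.8113 bits/symbol
Minimum bits = H × n = 1.8113 × 3342
= 6053.29 bits


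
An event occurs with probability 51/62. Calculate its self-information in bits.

Information content I(x) = -log₂(p(x))
I = -log₂(51/62) = -log₂(0.8226)
I = 0.2818 bits


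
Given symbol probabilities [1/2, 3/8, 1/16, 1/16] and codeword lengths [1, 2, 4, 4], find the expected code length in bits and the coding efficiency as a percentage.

Average length L = Σ p_i × l_i = 1.7500 bits
Entropy H = 1.5306 bits
Efficiency η = H/L × 100% = 87.47%


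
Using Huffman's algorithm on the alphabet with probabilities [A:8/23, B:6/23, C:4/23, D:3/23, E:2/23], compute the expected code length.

Huffman tree construction:
Combine smallest probabilities repeatedly
Resulting codes:
  A: 11 (length 2)
  B: 10 (length 2)
  C: 00 (length 2)
  D: 011 (length 3)
  E: 010 (length 3)
Average length = Σ p(s) × length(s) = 2.2174 bits


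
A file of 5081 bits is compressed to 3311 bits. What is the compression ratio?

Compression ratio = Original / Compressed
= 5081 / 3311 = 1.53:1


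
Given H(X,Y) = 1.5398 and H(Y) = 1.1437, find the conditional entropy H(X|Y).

Chain rule: H(X,Y) = H(X|Y) + H(Y)
H(X|Y) = H(X,Y) - H(Y) = 1.5398 - 1.1437 = 0.3961 bits


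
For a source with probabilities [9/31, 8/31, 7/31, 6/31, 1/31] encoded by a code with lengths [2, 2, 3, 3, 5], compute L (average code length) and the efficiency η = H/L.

Average length L = Σ p_i × l_i = 2.5161 bits
Entropy H = 2.1255 bits
Efficiency η = H/L × 100% = 84.47%


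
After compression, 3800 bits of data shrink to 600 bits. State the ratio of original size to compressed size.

Compression ratio = Original / Compressed
= 3800 / 600 = 6.33:1


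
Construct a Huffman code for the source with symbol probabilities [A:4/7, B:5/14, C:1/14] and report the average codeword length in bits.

Huffman tree construction:
Combine smallest probabilities repeatedly
Resulting codes:
  A: 1 (length 1)
  B: 01 (length 2)
  C: 00 (length 2)
Average length = Σ p(s) × length(s) = 1.4286 bits


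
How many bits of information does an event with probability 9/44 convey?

Information content I(x) = -log₂(p(x))
I = -log₂(9/44) = -log₂(0.2045)
I = 2.2895 bits


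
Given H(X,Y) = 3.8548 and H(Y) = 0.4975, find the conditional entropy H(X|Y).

Chain rule: H(X,Y) = H(X|Y) + H(Y)
H(X|Y) = H(X,Y) - H(Y) = 3.8548 - 0.4975 = 3.3573 bits


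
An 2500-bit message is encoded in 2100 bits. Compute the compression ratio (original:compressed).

Compression ratio = Original / Compressed
= 2500 / 2100 = 1.19:1


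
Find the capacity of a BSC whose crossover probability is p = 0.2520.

For BSC with error probability p:
C = 1 - H(p) where H(p) is binary entropy
H(0.2520) = -0.2520 × log₂(0.2520) - 0.7480 × log₂(0.7480)
H(p) = 0.8144
C = 1 - 0.8144 = 0.1856 bits/use


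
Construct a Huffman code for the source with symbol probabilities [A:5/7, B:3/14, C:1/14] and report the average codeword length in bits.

Huffman tree construction:
Combine smallest probabilities repeatedly
Resulting codes:
  A: 1 (length 1)
  B: 01 (length 2)
  C: 00 (length 2)
Average length = Σ p(s) × length(s) = 1.2857 bits


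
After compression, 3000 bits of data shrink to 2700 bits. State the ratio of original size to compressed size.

Compression ratio = Original / Compressed
= 3000 / 2700 = 1.11:1


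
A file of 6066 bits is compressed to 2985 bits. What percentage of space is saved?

Space savings = (1 - Compressed/Original) × 100%
= (1 - 2985/6066) × 100%
= 50.79%


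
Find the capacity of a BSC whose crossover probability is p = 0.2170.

For BSC with error probability p:
C = 1 - H(p) where H(p) is binary entropy
H(0.2170) = -0.2170 × log₂(0.2170) - 0.7830 × log₂(0.7830)
H(p) = 0.7547
C = 1 - 0.7547 = 0.2453 bits/use


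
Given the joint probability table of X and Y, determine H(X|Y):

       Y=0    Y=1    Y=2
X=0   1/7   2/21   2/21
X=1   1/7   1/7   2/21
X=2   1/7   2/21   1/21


H(X|Y) = Σ_y p(y) H(X|Y=y)
  p(Y=0) = 3/7, H(X|Y=0) = 1.5850
  p(Y=1) = 1/3, H(X|Y=1) = 1.5567
  p(Y=2) = 5/21, H(X|Y=2) = 1.5219
H(X|Y) = 0.4286×1.5850 + 0.3333×1.5567 + 0.2381×1.5219 = 1.5605 bits


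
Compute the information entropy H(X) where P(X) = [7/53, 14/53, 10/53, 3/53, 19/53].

H(X) = -Σ p(x) log₂ p(x)
  -7/53 × log₂(7/53) = 0.3857
  -14/53 × log₂(14/53) = 0.5073
  -10/53 × log₂(10/53) = 0.4540
  -3/53 × log₂(3/53) = 0.2345
  -19/53 × log₂(19/53) = 0.5306
H(X) = 2.1121 bits


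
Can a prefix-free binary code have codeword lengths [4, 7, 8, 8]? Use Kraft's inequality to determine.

Kraft inequality: Σ 2^(-l_i) ≤ 1 for prefix-free code
Calculating: 2^(-4) + 2^(-7) + 2^(-8) + 2^(-8)
= 0.0625 + 0.0078125 + 0.00390625 + 0.00390625
= 0.0781
Since 0.0781 ≤ 1, prefix-free code exists


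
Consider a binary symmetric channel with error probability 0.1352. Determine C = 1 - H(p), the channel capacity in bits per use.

For BSC with error probability p:
C = 1 - H(p) where H(p) is binary entropy
H(0.1352) = -0.1352 × log₂(0.1352) - 0.8648 × log₂(0.8648)
H(p) = 0.5715
C = 1 - 0.5715 = 0.4285 bits/use


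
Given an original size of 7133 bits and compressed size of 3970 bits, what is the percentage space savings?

Space savings = (1 - Compressed/Original) × 100%
= (1 - 3970/7133) × 100%
= 44.34%


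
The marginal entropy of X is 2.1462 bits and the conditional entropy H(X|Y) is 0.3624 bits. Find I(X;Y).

I(X;Y) = H(X) - H(X|Y)
I(X;Y) = 2.1462 - 0.3624 = 1.7838 bits


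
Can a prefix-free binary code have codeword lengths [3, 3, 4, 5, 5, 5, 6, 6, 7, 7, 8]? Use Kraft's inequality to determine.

Kraft inequality: Σ 2^(-l_i) ≤ 1 for prefix-free code
Calculating: 2^(-3) + 2^(-3) + 2^(-4) + 2^(-5) + 2^(-5) + 2^(-5) + 2^(-6) + 2^(-6) + 2^(-7) + 2^(-7) + 2^(-8)
= 0.125 + 0.125 + 0.0625 + 0.03125 + 0.03125 + 0.03125 + 0.015625 + 0.015625 + 0.0078125 + 0.0078125 + 0.00390625
= 0.4570
Since 0.4570 ≤ 1, prefix-free code exists


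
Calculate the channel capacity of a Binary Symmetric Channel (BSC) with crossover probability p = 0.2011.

For BSC with error probability p:
C = 1 - H(p) where H(p) is binary entropy
H(0.2011) = -0.2011 × log₂(0.2011) - 0.7989 × log₂(0.7989)
H(p) = 0.7241
C = 1 - 0.7241 = 0.2759 bits/use


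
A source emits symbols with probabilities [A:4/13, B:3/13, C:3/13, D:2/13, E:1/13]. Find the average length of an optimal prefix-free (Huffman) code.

Huffman tree construction:
Combine smallest probabilities repeatedly
Resulting codes:
  A: 11 (length 2)
  B: 00 (length 2)
  C: 01 (length 2)
  D: 101 (length 3)
  E: 100 (length 3)
Average length = Σ p(s) × length(s) = 2.2308 bits


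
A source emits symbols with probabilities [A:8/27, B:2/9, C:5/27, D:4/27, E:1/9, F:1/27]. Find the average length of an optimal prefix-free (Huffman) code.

Huffman tree construction:
Combine smallest probabilities repeatedly
Resulting codes:
  A: 10 (length 2)
  B: 01 (length 2)
  C: 00 (length 2)
  D: 110 (length 3)
  E: 1111 (length 4)
  F: 1110 (length 4)
Average length = Σ p(s) × length(s) = 2.4444 bits


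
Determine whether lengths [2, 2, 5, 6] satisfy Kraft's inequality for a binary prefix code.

Kraft inequality: Σ 2^(-l_i) ≤ 1 for prefix-free code
Calculating: 2^(-2) + 2^(-2) + 2^(-5) + 2^(-6)
= 0.25 + 0.25 + 0.03125 + 0.015625
= 0.5469
Since 0.5469 ≤ 1, prefix-free code exists


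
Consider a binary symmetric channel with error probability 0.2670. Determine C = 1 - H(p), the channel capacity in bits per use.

For BSC with error probability p:
C = 1 - H(p) where H(p) is binary entropy
H(0.2670) = -0.2670 × log₂(0.2670) - 0.7330 × log₂(0.7330)
H(p) = 0.8371
C = 1 - 0.8371 = 0.1629 bits/use


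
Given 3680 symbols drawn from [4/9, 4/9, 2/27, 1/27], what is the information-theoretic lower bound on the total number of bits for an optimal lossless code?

Entropy H = 1.4942 bits/symbol
Minimum bits = H × n = 1.4942 × 3680
= 5498.58 bits


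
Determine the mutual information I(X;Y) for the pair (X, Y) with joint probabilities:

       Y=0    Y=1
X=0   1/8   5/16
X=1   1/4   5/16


H(X) = 0.9887, H(Y) = 0.9544, H(X,Y) = 1.9238
I(X;Y) = H(X) + H(Y) - H(X,Y) = 0.0193 bits


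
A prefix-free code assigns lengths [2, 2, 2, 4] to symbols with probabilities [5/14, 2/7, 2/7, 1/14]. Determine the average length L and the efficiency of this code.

Average length L = Σ p_i × l_i = 2.1429 bits
Entropy H = 1.8352 bits
Efficiency η = H/L × 100% = 85.64%


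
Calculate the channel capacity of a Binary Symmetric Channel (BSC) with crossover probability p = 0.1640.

For BSC with error probability p:
C = 1 - H(p) where H(p) is binary entropy
H(0.1640) = -0.1640 × log₂(0.1640) - 0.8360 × log₂(0.8360)
H(p) = 0.6438
C = 1 - 0.6438 = 0.3562 bits/use


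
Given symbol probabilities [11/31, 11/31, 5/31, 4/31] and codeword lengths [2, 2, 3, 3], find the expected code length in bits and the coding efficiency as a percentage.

Average length L = Σ p_i × l_i = 2.2903 bits
Entropy H = 1.8665 bits
Efficiency η = H/L × 100% = 81.50%


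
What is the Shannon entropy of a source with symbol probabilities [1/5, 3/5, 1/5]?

H(X) = -Σ p(x) log₂ p(x)
  -1/5 × log₂(1/5) = 0.4644
  -3/5 × log₂(3/5) = 0.4422
  -1/5 × log₂(1/5) = 0.4644
H(X) = 1.3710 bits


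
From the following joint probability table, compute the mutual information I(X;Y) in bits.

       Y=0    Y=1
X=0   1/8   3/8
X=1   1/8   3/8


H(X) = 1.0000, H(Y) = 0.8113, H(X,Y) = 1.8113
I(X;Y) = H(X) + H(Y) - H(X,Y) = 0.0000 bits


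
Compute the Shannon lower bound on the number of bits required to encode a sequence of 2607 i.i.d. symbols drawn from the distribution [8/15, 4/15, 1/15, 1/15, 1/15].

Entropy H = 1.7736 bits/symbol
Minimum bits = H × n = 1.7736 × 2607
= 4623.66 bits


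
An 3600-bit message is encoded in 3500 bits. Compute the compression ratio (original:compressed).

Compression ratio = Original / Compressed
= 3600 / 3500 = 1.03:1


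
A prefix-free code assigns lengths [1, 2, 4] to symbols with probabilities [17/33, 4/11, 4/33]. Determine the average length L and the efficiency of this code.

Average length L = Σ p_i × l_i = 1.7273 bits
Entropy H = 1.3927 bits
Efficiency η = H/L × 100% = 80.63%


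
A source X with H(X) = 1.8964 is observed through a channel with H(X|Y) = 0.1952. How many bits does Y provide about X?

I(X;Y) = H(X) - H(X|Y)
I(X;Y) = 1.8964 - 0.1952 = 1.7012 bits


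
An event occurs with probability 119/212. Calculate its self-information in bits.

Information content I(x) = -log₂(p(x))
I = -log₂(119/212) = -log₂(0.5613)
I = 0.8331 bits


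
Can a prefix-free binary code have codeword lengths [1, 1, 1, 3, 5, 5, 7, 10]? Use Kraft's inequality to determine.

Kraft inequality: Σ 2^(-l_i) ≤ 1 for prefix-free code
Calculating: 2^(-1) + 2^(-1) + 2^(-1) + 2^(-3) + 2^(-5) + 2^(-5) + 2^(-7) + 2^(-10)
= 0.5 + 0.5 + 0.5 + 0.125 + 0.03125 + 0.03125 + 0.0078125 + 0.0009765625
= 1.6963
Since 1.6963 > 1, prefix-free code does not exist


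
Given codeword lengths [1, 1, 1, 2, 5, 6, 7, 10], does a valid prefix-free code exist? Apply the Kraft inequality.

Kraft inequality: Σ 2^(-l_i) ≤ 1 for prefix-free code
Calculating: 2^(-1) + 2^(-1) + 2^(-1) + 2^(-2) + 2^(-5) + 2^(-6) + 2^(-7) + 2^(-10)
= 0.5 + 0.5 + 0.5 + 0.25 + 0.03125 + 0.015625 + 0.0078125 + 0.0009765625
= 1.8057
Since 1.8057 > 1, prefix-free code does not exist


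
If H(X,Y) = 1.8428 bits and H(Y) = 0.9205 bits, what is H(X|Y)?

Chain rule: H(X,Y) = H(X|Y) + H(Y)
H(X|Y) = H(X,Y) - H(Y) = 1.8428 - 0.9205 = 0.9223 bits


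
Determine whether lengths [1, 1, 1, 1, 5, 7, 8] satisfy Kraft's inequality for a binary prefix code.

Kraft inequality: Σ 2^(-l_i) ≤ 1 for prefix-free code
Calculating: 2^(-1) + 2^(-1) + 2^(-1) + 2^(-1) + 2^(-5) + 2^(-7) + 2^(-8)
= 0.5 + 0.5 + 0.5 + 0.5 + 0.03125 + 0.0078125 + 0.00390625
= 2.0430
Since 2.0430 > 1, prefix-free code does not exist


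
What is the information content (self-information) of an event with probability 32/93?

Information content I(x) = -log₂(p(x))
I = -log₂(32/93) = -log₂(0.3441)
I = 1.5392 bits


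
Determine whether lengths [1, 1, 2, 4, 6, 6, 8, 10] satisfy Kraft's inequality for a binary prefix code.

Kraft inequality: Σ 2^(-l_i) ≤ 1 for prefix-free code
Calculating: 2^(-1) + 2^(-1) + 2^(-2) + 2^(-4) + 2^(-6) + 2^(-6) + 2^(-8) + 2^(-10)
= 0.5 + 0.5 + 0.25 + 0.0625 + 0.015625 + 0.015625 + 0.00390625 + 0.0009765625
= 1.3486
Since 1.3486 > 1, prefix-free code does not exist


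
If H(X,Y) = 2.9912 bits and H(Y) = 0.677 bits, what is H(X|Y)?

Chain rule: H(X,Y) = H(X|Y) + H(Y)
H(X|Y) = H(X,Y) - H(Y) = 2.9912 - 0.677 = 2.3142 bits


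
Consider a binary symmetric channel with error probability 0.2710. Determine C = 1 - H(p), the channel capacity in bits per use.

For BSC with error probability p:
C = 1 - H(p) where H(p) is binary entropy
H(0.2710) = -0.2710 × log₂(0.2710) - 0.7290 × log₂(0.7290)
H(p) = 0.8429
C = 1 - 0.8429 = 0.1571 bits/use


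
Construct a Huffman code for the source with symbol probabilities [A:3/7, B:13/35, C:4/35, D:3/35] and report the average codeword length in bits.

Huffman tree construction:
Combine smallest probabilities repeatedly
Resulting codes:
  A: 0 (length 1)
  B: 11 (length 2)
  C: 101 (length 3)
  D: 100 (length 3)
Average length = Σ p(s) × length(s) = 1.7714 bits


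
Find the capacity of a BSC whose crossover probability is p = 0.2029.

For BSC with error probability p:
C = 1 - H(p) where H(p) is binary entropy
H(0.2029) = -0.2029 × log₂(0.2029) - 0.7971 × log₂(0.7971)
H(p) = 0.7277
C = 1 - 0.7277 = 0.2723 bits/use


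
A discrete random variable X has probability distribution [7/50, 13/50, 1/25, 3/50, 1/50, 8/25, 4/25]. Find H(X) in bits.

H(X) = -Σ p(x) log₂ p(x)
  -7/50 × log₂(7/50) = 0.3971
  -13/50 × log₂(13/50) = 0.5053
  -1/25 × log₂(1/25) = 0.1858
  -3/50 × log₂(3/50) = 0.2435
  -1/50 × log₂(1/50) = 0.1129
  -8/25 × log₂(8/25) = 0.5260
  -4/25 × log₂(4/25) = 0.4230
H(X) = 2.3936 bits


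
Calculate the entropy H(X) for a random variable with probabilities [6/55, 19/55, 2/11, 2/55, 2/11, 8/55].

H(X) = -Σ p(x) log₂ p(x)
  -6/55 × log₂(6/55) = 0.3487
  -19/55 × log₂(19/55) = 0.5297
  -2/11 × log₂(2/11) = 0.4472
  -2/55 × log₂(2/55) = 0.1739
  -2/11 × log₂(2/11) = 0.4472
  -8/55 × log₂(8/55) = 0.4046
H(X) = 2.3512 bits


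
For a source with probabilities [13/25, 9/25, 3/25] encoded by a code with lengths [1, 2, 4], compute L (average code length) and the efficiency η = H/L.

Average length L = Σ p_i × l_i = 1.7200 bits
Entropy H = 1.3883 bits
Efficiency η = H/L × 100% = 80.71%


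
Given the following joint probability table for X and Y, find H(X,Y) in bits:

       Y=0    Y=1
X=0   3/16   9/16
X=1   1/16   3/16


H(X,Y) = -Σ p(x,y) log₂ p(x,y)
  p(0,0)=3/16: -0.1875 × log₂(0.1875) = 0.4528
  p(0,1)=9/16: -0.5625 × log₂(0.5625) = 0.4669
  p(1,0)=1/16: -0.0625 × log₂(0.0625) = 0.2500
  p(1,1)=3/16: -0.1875 × log₂(0.1875) = 0.4528
H(X,Y) = 1.6226 bits


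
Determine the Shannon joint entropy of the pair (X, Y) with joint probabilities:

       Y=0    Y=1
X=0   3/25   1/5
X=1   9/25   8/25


H(X,Y) = -Σ p(x,y) log₂ p(x,y)
  p(0,0)=3/25: -0.1200 × log₂(0.1200) = 0.3671
  p(0,1)=1/5: -0.2000 × log₂(0.2000) = 0.4644
  p(1,0)=9/25: -0.3600 × log₂(0.3600) = 0.5306
  p(1,1)=8/25: -0.3200 × log₂(0.3200) = 0.5260
H(X,Y) = 1.8881 bits


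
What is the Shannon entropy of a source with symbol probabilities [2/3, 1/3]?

H(X) = -Σ p(x) log₂ p(x)
  -2/3 × log₂(2/3) = 0.3900
  -1/3 × log₂(1/3) = 0.5283
H(X) = 0.9183 bits


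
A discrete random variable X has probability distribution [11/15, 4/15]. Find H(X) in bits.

H(X) = -Σ p(x) log₂ p(x)
  -11/15 × log₂(11/15) = 0.3281
  -4/15 × log₂(4/15) = 0.5085
H(X) = 0.8366 bits


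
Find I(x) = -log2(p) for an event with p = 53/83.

Information content I(x) = -log₂(p(x))
I = -log₂(53/83) = -log₂(0.6386)
I = 0.6471 bits


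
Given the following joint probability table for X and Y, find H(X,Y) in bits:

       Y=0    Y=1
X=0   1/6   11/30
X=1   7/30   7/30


H(X,Y) = -Σ p(x,y) log₂ p(x,y)
  p(0,0)=1/6: -0.1667 × log₂(0.1667) = 0.4308
  p(0,1)=11/30: -0.3667 × log₂(0.3667) = 0.5307
  p(1,0)=7/30: -0.2333 × log₂(0.2333) = 0.4899
  p(1,1)=7/30: -0.2333 × log₂(0.2333) = 0.4899
H(X,Y) = 1.9413 bits


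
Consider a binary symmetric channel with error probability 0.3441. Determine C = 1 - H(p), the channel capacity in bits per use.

For BSC with error probability p:
C = 1 - H(p) where H(p) is binary entropy
H(0.3441) = -0.3441 × log₂(0.3441) - 0.6559 × log₂(0.6559)
H(p) = 0.9287
C = 1 - 0.9287 = 0.0713 bits/use


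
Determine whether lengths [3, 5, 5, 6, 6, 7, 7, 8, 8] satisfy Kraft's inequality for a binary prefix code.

Kraft inequality: Σ 2^(-l_i) ≤ 1 for prefix-free code
Calculating: 2^(-3) + 2^(-5) + 2^(-5) + 2^(-6) + 2^(-6) + 2^(-7) + 2^(-7) + 2^(-8) + 2^(-8)
= 0.125 + 0.03125 + 0.03125 + 0.015625 + 0.015625 + 0.0078125 + 0.0078125 + 0.00390625 + 0.00390625
= 0.2422
Since 0.2422 ≤ 1, prefix-free code exists


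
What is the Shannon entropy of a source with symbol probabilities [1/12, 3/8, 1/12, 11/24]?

H(X) = -Σ p(x) log₂ p(x)
  -1/12 × log₂(1/12) = 0.2987
  -3/8 × log₂(3/8) = 0.5306
  -1/12 × log₂(1/12) = 0.2987
  -11/24 × log₂(11/24) = 0.5159
H(X) = 1.6440 bits


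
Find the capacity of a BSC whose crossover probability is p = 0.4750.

For BSC with error probability p:
C = 1 - H(p) where H(p) is binary entropy
H(0.4750) = -0.4750 × log₂(0.4750) - 0.5250 × log₂(0.5250)
H(p) = 0.9982
C = 1 - 0.9982 = 0.0018 bits/use


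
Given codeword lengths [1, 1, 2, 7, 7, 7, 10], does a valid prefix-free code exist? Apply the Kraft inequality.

Kraft inequality: Σ 2^(-l_i) ≤ 1 for prefix-free code
Calculating: 2^(-1) + 2^(-1) + 2^(-2) + 2^(-7) + 2^(-7) + 2^(-7) + 2^(-10)
= 0.5 + 0.5 + 0.25 + 0.0078125 + 0.0078125 + 0.0078125 + 0.0009765625
= 1.2744
Since 1.2744 > 1, prefix-free code does not exist


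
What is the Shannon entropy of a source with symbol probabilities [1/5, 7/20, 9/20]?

H(X) = -Σ p(x) log₂ p(x)
  -1/5 × log₂(1/5) = 0.4644
  -7/20 × log₂(7/20) = 0.5301
  -9/20 × log₂(9/20) = 0.5184
H(X) = 1.5129 bits


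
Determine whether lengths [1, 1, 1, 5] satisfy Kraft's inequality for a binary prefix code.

Kraft inequality: Σ 2^(-l_i) ≤ 1 for prefix-free code
Calculating: 2^(-1) + 2^(-1) + 2^(-1) + 2^(-5)
= 0.5 + 0.5 + 0.5 + 0.03125
= 1.5312
Since 1.5312 > 1, prefix-free code does not exist


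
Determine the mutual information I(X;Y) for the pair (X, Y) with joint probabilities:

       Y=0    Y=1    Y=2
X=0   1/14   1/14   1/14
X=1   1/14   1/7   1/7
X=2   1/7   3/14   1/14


H(X) = 1.5306, H(Y) = 1.5567, H(X,Y) = 3.0391
I(X;Y) = H(X) + H(Y) - H(X,Y) = 0.0481 bits


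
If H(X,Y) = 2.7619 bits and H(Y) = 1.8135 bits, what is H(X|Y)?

Chain rule: H(X,Y) = H(X|Y) + H(Y)
H(X|Y) = H(X,Y) - H(Y) = 2.7619 - 1.8135 = 0.9484 bits


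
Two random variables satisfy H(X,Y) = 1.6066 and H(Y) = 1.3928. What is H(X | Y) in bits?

Chain rule: H(X,Y) = H(X|Y) + H(Y)
H(X|Y) = H(X,Y) - H(Y) = 1.6066 - 1.3928 = 0.2138 bits


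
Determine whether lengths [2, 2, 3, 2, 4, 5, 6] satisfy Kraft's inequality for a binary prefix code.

Kraft inequality: Σ 2^(-l_i) ≤ 1 for prefix-free code
Calculating: 2^(-2) + 2^(-2) + 2^(-3) + 2^(-2) + 2^(-4) + 2^(-5) + 2^(-6)
= 0.25 + 0.25 + 0.125 + 0.25 + 0.0625 + 0.03125 + 0.015625
= 0.9844
Since 0.9844 ≤ 1, prefix-free code exists


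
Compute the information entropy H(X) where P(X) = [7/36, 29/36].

H(X) = -Σ p(x) log₂ p(x)
  -7/36 × log₂(7/36) = 0.4594
  -29/36 × log₂(29/36) = 0.2513
H(X) = 0.7107 bits


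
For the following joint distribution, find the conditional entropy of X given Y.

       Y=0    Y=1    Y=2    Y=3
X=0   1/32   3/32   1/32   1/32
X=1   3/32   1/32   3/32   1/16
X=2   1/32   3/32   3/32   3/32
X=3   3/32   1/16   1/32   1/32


H(X|Y) = Σ_y p(y) H(X|Y=y)
  p(Y=0) = 1/4, H(X|Y=0) = 1.8113
  p(Y=1) = 9/32, H(X|Y=1) = 1.8911
  p(Y=2) = 1/4, H(X|Y=2) = 1.8113
  p(Y=3) = 7/32, H(X|Y=3) = 1.8424
H(X|Y) = 0.2500×1.8113 + 0.2812×1.8911 + 0.2500×1.8113 + 0.2188×1.8424 = 1.8405 bits


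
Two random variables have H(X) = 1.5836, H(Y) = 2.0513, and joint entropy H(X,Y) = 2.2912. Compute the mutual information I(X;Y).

I(X;Y) = H(X) + H(Y) - H(X,Y)
I(X;Y) = 1.5836 + 2.0513 - 2.2912 = 1.3437 bits


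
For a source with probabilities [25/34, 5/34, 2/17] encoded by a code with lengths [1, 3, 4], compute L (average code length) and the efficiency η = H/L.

Average length L = Σ p_i × l_i = 1.6471 bits
Entropy H = 1.0961 bits
Efficiency η = H/L × 100% = 66.55%


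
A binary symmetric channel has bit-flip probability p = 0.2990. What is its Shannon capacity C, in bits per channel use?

For BSC with error probability p:
C = 1 - H(p) where H(p) is binary entropy
H(0.2990) = -0.2990 × log₂(0.2990) - 0.7010 × log₂(0.7010)
H(p) = 0.8801
C = 1 - 0.8801 = 0.1199 bits/use


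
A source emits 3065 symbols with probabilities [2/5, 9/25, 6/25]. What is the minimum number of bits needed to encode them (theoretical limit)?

Entropy H = 1.5535 bits/symbol
Minimum bits = H × n = 1.5535 × 3065
= 4761.54 bits


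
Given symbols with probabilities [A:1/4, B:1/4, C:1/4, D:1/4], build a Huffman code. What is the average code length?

Huffman tree construction:
Combine smallest probabilities repeatedly
Resulting codes:
  A: 00 (length 2)
  B: 01 (length 2)
  C: 10 (length 2)
  D: 11 (length 2)
Average length = Σ p(s) × length(s) = 2.0000 bits


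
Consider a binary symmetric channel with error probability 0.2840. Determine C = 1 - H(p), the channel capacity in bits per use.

For BSC with error probability p:
C = 1 - H(p) where H(p) is binary entropy
H(0.2840) = -0.2840 × log₂(0.2840) - 0.7160 × log₂(0.7160)
H(p) = 0.8608
C = 1 - 0.8608 = 0.1392 bits/use


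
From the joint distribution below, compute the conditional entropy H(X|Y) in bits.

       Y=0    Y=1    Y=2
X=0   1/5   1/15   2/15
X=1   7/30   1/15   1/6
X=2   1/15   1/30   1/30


H(X|Y) = Σ_y p(y) H(X|Y=y)
  p(Y=0) = 1/2, H(X|Y=0) = 1.4295
  p(Y=1) = 1/6, H(X|Y=1) = 1.5219
  p(Y=2) = 1/3, H(X|Y=2) = 1.3610
H(X|Y) = 0.5000×1.4295 + 0.1667×1.5219 + 0.3333×1.3610 = 1.4220 bits


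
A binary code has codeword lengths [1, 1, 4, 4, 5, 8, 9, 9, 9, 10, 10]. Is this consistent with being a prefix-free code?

Kraft inequality: Σ 2^(-l_i) ≤ 1 for prefix-free code
Calculating: 2^(-1) + 2^(-1) + 2^(-4) + 2^(-4) + 2^(-5) + 2^(-8) + 2^(-9) + 2^(-9) + 2^(-9) + 2^(-10) + 2^(-10)
= 0.5 + 0.5 + 0.0625 + 0.0625 + 0.03125 + 0.00390625 + 0.001953125 + 0.001953125 + 0.001953125 + 0.0009765625 + 0.0009765625
= 1.1680
Since 1.1680 > 1, prefix-free code does not exist


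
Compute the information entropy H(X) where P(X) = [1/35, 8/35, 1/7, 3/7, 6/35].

H(X) = -Σ p(x) log₂ p(x)
  -1/35 × log₂(1/35) = 0.1466
  -8/35 × log₂(8/35) = 0.4867
  -1/7 × log₂(1/7) = 0.4011
  -3/7 × log₂(3/7) = 0.5239
  -6/35 × log₂(6/35) = 0.4362
H(X) = 1.9943 bits


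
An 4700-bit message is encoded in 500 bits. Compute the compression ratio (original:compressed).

Compression ratio = Original / Compressed
= 4700 / 500 = 9.40:1


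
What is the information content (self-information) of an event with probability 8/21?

Information content I(x) = -log₂(p(x))
I = -log₂(8/21) = -log₂(0.3810)
I = 1.3923 bits


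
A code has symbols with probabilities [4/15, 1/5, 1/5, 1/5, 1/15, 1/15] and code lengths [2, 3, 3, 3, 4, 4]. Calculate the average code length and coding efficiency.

Average length L = Σ p_i × l_i = 2.8667 bits
Entropy H = 2.4226 bits
Efficiency η = H/L × 100% = 84.51%
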